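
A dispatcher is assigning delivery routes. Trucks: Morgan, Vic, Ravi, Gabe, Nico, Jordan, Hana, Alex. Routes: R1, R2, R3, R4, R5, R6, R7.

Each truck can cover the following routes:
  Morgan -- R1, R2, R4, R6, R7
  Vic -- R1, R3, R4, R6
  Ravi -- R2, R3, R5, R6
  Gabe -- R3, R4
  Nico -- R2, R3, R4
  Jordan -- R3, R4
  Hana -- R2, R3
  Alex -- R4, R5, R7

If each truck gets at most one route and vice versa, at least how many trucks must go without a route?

For example, pair Morgan–R6, Vic–R1, Ravi–R5, Gabe–R3, Nico–R2, Jordan–R4, Alex–R7.
The set {Gabe, Nico, Jordan, Hana} has only 3 neighbours ({R2, R3, R4}), so by Hall's theorem at most 7 of the 8 trucks can be matched.
That matches 7 of the 8, leaving 1 unmatched; no matching can do better.

1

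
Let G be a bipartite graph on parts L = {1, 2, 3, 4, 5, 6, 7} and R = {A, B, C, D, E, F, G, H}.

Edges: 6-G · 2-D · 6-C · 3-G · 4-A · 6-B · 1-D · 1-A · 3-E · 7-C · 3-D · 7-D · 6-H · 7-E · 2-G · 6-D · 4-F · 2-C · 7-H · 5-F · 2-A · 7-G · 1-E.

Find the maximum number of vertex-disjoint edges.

7

For example, pair 1–D, 2–C, 3–E, 4–A, 5–F, 6–H, 7–G.
This saturates every left vertex, so 7 is the maximum.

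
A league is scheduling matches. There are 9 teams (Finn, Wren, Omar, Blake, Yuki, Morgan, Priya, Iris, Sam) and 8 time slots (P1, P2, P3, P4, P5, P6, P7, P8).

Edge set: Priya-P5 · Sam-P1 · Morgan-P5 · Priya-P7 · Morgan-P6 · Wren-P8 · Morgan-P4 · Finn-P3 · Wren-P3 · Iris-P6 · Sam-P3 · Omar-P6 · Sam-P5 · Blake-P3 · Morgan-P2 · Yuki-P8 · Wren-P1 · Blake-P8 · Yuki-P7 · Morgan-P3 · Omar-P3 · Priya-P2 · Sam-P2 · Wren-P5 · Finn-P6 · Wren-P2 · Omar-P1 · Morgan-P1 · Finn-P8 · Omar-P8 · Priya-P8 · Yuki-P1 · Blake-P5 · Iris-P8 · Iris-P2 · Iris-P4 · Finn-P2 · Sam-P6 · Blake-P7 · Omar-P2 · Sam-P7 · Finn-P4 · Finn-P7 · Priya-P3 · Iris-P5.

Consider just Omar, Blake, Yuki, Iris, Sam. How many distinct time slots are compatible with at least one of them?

The union of neighbours of {Omar, Blake, Yuki, Iris, Sam} is {P1, P2, P3, P4, P5, P6, P7, P8}, which has 8 elements.
Since |N(S)| = 8 ≥ |S| = 5, Hall's condition holds for this subset.

8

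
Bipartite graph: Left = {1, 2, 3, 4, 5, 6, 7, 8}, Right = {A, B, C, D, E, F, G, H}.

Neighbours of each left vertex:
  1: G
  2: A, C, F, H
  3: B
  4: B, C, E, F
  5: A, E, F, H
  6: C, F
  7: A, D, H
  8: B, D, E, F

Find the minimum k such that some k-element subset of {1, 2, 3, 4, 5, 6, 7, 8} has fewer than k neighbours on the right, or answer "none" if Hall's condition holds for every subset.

none

A matching saturating every left vertex exists, for instance 1→G, 2→H, 3→B, 4→C, 5→A, 6→F, 7→D, 8→E.
By Hall's marriage theorem, this means |N(S)| ≥ |S| for every subset S, so no violating subset exists.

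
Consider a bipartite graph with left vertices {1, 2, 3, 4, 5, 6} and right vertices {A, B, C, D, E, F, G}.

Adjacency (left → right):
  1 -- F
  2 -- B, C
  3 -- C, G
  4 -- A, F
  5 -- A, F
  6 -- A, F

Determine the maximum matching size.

One maximum matching: 1→F, 2→B, 3→C, 4→A.
The set {1, 4, 5, 6} has only 2 neighbours ({A, F}), so by Hall's theorem at most 4 of the 6 left vertices can be matched.

4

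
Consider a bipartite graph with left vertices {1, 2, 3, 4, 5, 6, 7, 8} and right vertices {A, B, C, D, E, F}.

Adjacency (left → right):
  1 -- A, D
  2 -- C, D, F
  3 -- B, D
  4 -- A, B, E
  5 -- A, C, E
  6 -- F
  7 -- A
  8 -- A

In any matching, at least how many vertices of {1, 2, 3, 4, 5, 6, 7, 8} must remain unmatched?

One maximum matching: 1–A, 2–C, 3–D, 4–B, 5–E, 6–F.
The set {1, 2, 3, 4, 5, 6, 7, 8} has only 6 neighbours ({A, B, C, D, E, F}), so by Hall's theorem at most 6 of the 8 left vertices can be matched.
That matches 6 of the 8, leaving 2 unmatched; no matching can do better.

2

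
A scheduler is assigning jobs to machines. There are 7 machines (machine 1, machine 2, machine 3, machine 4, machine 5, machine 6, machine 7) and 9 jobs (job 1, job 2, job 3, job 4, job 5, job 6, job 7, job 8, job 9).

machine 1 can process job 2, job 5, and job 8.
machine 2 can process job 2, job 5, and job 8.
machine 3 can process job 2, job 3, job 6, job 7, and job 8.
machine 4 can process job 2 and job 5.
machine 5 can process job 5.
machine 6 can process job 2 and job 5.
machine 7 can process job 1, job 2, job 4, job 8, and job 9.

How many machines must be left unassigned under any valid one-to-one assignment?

A valid assignment of size 5: machine 1→job 8, machine 2→job 5, machine 3→job 7, machine 4→job 2, machine 7→job 9.
The set {machine 1, machine 2, machine 4, machine 5, machine 6} has only 3 neighbours ({job 2, job 5, job 8}), so by Hall's theorem at most 5 of the 7 machines can be matched.
That matches 5 of the 7, leaving 2 unmatched; no matching can do better.

2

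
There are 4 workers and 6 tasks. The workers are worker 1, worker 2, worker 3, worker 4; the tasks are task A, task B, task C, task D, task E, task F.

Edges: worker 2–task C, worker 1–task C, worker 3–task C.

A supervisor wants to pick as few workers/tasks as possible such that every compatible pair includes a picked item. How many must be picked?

The 1 edges worker 1–task C form a matching, so any vertex cover needs at least 1 vertices (one per matched edge).
Conversely {task C} meets every edge and has exactly 1 vertices, so 1 is optimal.

1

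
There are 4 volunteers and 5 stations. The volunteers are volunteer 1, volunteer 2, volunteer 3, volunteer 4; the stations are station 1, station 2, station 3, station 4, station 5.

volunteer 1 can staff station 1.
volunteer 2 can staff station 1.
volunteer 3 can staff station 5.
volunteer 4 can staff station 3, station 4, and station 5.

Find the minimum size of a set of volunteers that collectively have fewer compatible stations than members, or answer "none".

2

Take S = {volunteer 1, volunteer 2}. Its neighbourhood is {station 1}, so |N(S)| = 1 < |S| = 2.
No single vertex violates Hall's condition since each has at least one neighbour, so 2 is the minimum.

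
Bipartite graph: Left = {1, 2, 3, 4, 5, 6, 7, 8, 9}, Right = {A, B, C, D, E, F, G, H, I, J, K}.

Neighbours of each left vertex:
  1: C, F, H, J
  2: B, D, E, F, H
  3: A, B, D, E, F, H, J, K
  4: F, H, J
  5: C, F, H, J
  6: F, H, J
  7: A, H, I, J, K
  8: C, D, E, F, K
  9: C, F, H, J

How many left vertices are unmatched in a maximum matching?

1

For example, pair 1-C, 2-B, 3-E, 4-F, 5-J, 6-H, 7-A, 8-K.
The set {1, 4, 5, 6, 9} has only 4 neighbours ({C, F, H, J}), so by Hall's theorem at most 8 of the 9 left vertices can be matched.
That matches 8 of the 9, leaving 1 unmatched; no matching can do better.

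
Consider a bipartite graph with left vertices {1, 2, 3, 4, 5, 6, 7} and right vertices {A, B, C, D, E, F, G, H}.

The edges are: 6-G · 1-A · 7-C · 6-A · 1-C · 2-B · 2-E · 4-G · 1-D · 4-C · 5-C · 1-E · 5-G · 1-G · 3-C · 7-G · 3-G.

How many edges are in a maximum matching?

5

A valid assignment of size 5: 1→E, 2→B, 3→G, 4→C, 6→A.
The set {3, 4, 5, 7} has only 2 neighbours ({C, G}), so by Hall's theorem at most 5 of the 7 left vertices can be matched.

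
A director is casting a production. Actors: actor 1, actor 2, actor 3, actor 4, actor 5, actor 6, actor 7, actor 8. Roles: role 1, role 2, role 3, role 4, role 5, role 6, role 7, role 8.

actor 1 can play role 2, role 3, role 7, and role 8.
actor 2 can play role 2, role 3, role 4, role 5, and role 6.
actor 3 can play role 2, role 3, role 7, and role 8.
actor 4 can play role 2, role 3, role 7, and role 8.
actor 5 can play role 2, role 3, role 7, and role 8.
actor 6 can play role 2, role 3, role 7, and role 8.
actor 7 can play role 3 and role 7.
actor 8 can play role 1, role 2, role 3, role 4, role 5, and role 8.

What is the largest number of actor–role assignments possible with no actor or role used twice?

For example, pair actor 1-role 2, actor 2-role 5, actor 3-role 7, actor 4-role 3, actor 5-role 8, actor 8-role 1.
The set {actor 1, actor 3, actor 4, actor 5, actor 6, actor 7} has only 4 neighbours ({role 2, role 3, role 7, role 8}), so by Hall's theorem at most 6 of the 8 actors can be matched.

6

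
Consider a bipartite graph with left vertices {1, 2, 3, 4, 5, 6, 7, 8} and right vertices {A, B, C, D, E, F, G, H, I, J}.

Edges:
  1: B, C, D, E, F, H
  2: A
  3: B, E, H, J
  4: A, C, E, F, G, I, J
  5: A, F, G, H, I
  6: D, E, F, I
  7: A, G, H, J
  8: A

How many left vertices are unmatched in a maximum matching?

One maximum matching: 1–E, 2–A, 3–B, 4–G, 5–H, 6–D, 7–J.
The set {2, 8} has only 1 neighbour ({A}), so by Hall's theorem at most 7 of the 8 left vertices can be matched.
That matches 7 of the 8, leaving 1 unmatched; no matching can do better.

1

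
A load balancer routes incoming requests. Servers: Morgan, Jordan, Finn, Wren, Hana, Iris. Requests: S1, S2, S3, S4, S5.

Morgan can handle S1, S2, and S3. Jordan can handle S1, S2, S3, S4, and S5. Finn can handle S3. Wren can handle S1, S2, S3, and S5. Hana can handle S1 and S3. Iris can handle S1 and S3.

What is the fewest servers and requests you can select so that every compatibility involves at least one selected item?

5

{Morgan, Jordan, Wren, S1, S3} is a vertex cover of size 5: every edge has an endpoint in this set.
No smaller cover exists because Morgan–S2, Jordan–S4, Finn–S3, Wren–S5, Hana–S1 is a matching of size 5, and a cover must include an endpoint of each of these disjoint edges (König's theorem).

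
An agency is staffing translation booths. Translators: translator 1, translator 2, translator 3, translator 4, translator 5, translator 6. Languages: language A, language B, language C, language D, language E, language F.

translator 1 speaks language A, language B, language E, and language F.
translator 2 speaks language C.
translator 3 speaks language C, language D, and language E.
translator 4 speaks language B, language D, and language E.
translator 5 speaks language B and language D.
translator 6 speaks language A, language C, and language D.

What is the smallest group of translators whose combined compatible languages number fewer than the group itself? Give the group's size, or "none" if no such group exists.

A matching saturating every translator exists, for instance translator 1→language F, translator 2→language C, translator 3→language D, translator 4→language E, translator 5→language B, translator 6→language A.
By Hall's marriage theorem, this means |N(S)| ≥ |S| for every subset S, so no violating subset exists.

none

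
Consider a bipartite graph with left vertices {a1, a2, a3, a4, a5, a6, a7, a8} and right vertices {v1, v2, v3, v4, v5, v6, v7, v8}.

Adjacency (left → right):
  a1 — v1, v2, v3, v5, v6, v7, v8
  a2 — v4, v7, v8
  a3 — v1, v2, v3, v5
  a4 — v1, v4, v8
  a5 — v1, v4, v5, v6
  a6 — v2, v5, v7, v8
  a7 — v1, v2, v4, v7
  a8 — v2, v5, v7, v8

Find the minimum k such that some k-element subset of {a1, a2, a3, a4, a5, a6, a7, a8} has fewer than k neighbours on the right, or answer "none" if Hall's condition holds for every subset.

none

A matching saturating every left vertex exists, for instance a1→v3, a2→v4, a3→v5, a4→v1, a5→v6, a6→v8, a7→v7, a8→v2.
By Hall's marriage theorem, this means |N(S)| ≥ |S| for every subset S, so no violating subset exists.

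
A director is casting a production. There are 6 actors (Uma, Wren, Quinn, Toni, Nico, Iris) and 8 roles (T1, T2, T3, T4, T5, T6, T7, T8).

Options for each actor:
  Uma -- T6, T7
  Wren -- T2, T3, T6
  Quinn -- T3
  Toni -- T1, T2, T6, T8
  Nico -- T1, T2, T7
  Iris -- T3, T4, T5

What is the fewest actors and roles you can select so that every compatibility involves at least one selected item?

The 6 edges Uma–T7, Wren–T6, Quinn–T3, Toni–T8, Nico–T2, Iris–T5 form a matching, so any vertex cover needs at least 6 vertices (one per matched edge).
Conversely {Uma, Wren, Quinn, Toni, Nico, Iris} meets every edge and has exactly 6 vertices, so 6 is optimal.

6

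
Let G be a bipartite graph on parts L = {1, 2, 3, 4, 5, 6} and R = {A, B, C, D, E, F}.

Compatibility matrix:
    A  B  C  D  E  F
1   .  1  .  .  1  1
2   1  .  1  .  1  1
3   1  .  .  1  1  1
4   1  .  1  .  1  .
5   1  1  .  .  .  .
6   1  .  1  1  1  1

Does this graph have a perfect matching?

Yes

A valid assignment of size 6: 1-E, 2-F, 3-D, 4-C, 5-B, 6-A.
Every left vertex is matched, so this is a perfect matching.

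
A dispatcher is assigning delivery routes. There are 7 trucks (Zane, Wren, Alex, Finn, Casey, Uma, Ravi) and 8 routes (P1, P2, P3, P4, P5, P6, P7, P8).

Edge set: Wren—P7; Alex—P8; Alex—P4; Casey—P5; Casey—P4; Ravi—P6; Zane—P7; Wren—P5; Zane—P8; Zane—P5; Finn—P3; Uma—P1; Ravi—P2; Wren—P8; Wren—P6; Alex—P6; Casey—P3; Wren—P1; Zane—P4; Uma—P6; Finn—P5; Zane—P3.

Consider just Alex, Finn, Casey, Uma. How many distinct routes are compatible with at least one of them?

6

The union of neighbours of {Alex, Finn, Casey, Uma} is {P1, P3, P4, P5, P6, P8}, which has 6 elements.
Since |N(S)| = 6 ≥ |S| = 4, Hall's condition holds for this subset.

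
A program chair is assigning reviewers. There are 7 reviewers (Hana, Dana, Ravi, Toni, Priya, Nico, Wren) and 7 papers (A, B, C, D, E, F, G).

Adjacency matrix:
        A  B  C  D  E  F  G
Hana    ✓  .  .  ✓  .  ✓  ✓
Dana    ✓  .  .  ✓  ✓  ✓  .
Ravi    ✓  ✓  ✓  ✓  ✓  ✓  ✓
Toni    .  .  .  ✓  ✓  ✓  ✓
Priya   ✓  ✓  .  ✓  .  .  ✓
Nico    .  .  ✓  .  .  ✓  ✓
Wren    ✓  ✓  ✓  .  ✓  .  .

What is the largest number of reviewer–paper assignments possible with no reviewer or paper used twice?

A valid assignment of size 7: Hana–F, Dana–D, Ravi–A, Toni–E, Priya–G, Nico–C, Wren–B.
This saturates every reviewer, so 7 is the maximum.

7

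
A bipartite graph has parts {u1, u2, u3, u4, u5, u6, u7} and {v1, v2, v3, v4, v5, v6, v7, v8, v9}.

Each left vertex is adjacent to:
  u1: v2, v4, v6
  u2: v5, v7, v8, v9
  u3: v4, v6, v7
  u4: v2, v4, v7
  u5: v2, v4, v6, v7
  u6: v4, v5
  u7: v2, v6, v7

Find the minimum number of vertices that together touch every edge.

6

{u2, u6, v2, v4, v6, v7} is a vertex cover of size 6: every edge has an endpoint in this set.
No smaller cover exists because u1–v4, u2–v8, u3–v6, u4–v7, u5–v2, u6–v5 is a matching of size 6, and a cover must include an endpoint of each of these disjoint edges (König's theorem).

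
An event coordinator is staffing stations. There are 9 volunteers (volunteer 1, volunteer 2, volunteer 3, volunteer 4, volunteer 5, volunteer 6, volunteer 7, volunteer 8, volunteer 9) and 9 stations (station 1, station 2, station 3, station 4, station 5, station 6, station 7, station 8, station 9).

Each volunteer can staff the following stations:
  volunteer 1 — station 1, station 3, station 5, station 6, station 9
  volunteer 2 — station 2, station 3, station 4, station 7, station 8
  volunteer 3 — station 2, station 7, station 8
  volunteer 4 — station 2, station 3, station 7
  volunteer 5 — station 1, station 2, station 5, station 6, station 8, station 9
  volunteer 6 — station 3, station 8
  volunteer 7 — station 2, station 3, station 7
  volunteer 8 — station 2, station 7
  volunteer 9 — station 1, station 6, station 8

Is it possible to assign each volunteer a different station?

No

The set {volunteer 3, volunteer 4, volunteer 6, volunteer 7, volunteer 8} has only 4 neighbours ({station 2, station 3, station 7, station 8}), so by Hall's theorem at most 8 of the 9 volunteers can be matched.
Hence no matching covers every volunteer.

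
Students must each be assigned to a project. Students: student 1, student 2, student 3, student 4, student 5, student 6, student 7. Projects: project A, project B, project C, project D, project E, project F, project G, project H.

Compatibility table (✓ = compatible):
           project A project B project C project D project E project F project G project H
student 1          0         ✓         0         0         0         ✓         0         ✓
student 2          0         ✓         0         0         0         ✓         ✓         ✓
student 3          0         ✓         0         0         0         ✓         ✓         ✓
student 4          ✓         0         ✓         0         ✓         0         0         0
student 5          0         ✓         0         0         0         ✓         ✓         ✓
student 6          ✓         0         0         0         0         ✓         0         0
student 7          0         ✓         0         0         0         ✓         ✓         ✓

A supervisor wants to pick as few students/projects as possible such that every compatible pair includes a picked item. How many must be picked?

6

A maximum matching has 6 edges (e.g. student 1–project F, student 2–project B, student 3–project G, student 4–project E, student 5–project H, student 6–project A).
By König's theorem the minimum vertex cover has the same size. One such cover is {student 4, student 6, project B, project F, project G, project H}.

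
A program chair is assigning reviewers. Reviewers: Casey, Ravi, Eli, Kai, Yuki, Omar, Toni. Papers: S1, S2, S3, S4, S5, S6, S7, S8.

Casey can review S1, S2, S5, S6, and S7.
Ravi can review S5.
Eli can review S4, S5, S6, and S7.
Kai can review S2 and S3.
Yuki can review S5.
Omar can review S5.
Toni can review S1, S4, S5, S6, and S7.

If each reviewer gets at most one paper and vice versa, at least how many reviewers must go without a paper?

2

A valid assignment of size 5: Casey→S2, Ravi→S5, Eli→S4, Kai→S3, Toni→S7.
The set {Ravi, Yuki, Omar} has only 1 neighbour ({S5}), so by Hall's theorem at most 5 of the 7 reviewers can be matched.
That matches 5 of the 7, leaving 2 unmatched; no matching can do better.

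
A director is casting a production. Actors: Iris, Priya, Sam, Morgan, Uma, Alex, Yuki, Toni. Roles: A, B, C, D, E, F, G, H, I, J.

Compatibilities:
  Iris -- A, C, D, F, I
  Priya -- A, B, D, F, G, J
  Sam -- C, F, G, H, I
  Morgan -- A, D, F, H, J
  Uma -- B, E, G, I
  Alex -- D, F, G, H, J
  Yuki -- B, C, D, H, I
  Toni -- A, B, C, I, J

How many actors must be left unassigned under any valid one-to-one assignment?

For example, pair Iris–A, Priya–G, Sam–H, Morgan–D, Uma–E, Alex–F, Yuki–B, Toni–J.
All 8 actors are matched, so no larger matching exists.
That matches 8 of the 8, leaving 0 unmatched; no matching can do better.

0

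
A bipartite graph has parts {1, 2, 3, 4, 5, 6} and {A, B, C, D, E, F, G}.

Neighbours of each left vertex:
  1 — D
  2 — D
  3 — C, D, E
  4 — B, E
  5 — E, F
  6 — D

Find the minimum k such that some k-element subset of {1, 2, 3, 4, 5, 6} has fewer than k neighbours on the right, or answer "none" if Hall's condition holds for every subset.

Take S = {1, 2}. Its neighbourhood is {D}, so |N(S)| = 1 < |S| = 2.
No single vertex violates Hall's condition since each has at least one neighbour, so 2 is the minimum.

2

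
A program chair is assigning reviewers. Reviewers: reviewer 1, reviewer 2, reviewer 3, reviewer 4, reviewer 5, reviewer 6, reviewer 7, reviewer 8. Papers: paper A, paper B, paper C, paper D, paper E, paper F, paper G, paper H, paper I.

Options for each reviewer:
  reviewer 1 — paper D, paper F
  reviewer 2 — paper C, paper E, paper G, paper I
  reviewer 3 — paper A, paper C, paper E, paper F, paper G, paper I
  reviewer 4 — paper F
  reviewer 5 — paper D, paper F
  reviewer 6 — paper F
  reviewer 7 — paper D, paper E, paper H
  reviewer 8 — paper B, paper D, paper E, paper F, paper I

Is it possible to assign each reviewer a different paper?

No

The set {reviewer 1, reviewer 4, reviewer 5, reviewer 6} has only 2 neighbours ({paper D, paper F}), so by Hall's theorem at most 6 of the 8 reviewers can be matched.
Hence no matching covers every reviewer.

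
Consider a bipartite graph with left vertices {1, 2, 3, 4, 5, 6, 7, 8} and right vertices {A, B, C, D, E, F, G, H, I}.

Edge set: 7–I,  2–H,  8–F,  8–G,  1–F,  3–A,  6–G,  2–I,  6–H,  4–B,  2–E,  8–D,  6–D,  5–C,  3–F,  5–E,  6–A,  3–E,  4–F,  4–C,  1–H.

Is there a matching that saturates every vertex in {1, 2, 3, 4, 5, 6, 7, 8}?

For example, pair 1→H, 2→E, 3→A, 4→B, 5→C, 6→G, 7→I, 8→F.
Every left vertex is matched, so this matching saturates all of them.

Yes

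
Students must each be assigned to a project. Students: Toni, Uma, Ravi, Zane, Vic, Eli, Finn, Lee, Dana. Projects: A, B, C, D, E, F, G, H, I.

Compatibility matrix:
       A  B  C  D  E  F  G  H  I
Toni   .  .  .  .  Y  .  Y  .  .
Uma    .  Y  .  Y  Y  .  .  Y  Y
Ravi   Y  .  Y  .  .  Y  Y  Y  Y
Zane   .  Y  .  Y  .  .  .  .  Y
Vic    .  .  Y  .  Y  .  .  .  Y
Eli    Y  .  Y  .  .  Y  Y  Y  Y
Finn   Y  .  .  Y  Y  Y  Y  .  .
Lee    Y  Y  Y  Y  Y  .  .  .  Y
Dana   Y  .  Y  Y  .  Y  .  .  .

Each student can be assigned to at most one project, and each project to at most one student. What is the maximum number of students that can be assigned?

For example, pair Toni-E, Uma-H, Ravi-I, Zane-D, Vic-C, Eli-A, Finn-G, Lee-B, Dana-F.
This saturates every student, so 9 is the maximum.

9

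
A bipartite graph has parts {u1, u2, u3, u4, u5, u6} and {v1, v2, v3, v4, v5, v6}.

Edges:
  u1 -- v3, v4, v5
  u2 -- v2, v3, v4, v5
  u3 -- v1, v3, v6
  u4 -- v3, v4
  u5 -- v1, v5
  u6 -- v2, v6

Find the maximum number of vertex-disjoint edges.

6

One maximum matching: u1-v5, u2-v4, u3-v6, u4-v3, u5-v1, u6-v2.
This saturates every left vertex, so 6 is the maximum.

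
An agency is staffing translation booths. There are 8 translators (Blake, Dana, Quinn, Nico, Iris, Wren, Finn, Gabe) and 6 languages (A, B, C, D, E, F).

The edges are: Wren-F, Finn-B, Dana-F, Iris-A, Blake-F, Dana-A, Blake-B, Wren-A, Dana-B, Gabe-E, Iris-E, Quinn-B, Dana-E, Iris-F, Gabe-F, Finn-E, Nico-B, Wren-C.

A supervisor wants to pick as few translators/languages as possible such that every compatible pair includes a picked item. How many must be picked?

The 5 edges Blake–F, Dana–A, Quinn–B, Iris–E, Wren–C form a matching, so any vertex cover needs at least 5 vertices (one per matched edge).
Conversely {Wren, A, B, E, F} meets every edge and has exactly 5 vertices, so 5 is optimal.

5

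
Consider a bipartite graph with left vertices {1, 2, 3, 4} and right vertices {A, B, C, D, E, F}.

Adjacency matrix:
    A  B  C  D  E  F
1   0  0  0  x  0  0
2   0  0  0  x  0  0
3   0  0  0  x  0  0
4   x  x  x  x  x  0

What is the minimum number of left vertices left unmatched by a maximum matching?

One maximum matching: 1-D, 4-A.
The set {1, 2, 3} has only 1 neighbour ({D}), so by Hall's theorem at most 2 of the 4 left vertices can be matched.
That matches 2 of the 4, leaving 2 unmatched; no matching can do better.

2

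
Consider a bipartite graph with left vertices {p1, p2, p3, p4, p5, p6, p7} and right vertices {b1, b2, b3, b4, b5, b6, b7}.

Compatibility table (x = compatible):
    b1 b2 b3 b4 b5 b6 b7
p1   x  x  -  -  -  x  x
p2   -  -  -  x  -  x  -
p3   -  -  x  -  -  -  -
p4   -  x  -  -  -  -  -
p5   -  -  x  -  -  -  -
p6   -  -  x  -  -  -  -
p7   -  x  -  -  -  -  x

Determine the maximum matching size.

One maximum matching: p1→b6, p2→b4, p3→b3, p4→b2, p7→b7.
The set {p3, p5, p6} has only 1 neighbour ({b3}), so by Hall's theorem at most 5 of the 7 left vertices can be matched.

5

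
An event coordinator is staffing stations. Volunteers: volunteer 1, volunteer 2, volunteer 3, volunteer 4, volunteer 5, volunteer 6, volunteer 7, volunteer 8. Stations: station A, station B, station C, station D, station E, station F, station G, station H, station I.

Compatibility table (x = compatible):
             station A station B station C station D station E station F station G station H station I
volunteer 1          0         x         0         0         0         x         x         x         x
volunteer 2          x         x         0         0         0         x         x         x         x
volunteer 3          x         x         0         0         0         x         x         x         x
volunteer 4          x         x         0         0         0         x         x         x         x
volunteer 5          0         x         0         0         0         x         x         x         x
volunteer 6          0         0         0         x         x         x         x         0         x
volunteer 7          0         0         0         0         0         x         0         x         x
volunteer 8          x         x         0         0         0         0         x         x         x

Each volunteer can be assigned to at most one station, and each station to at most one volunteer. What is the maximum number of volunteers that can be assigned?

7

One maximum matching: volunteer 1–station H, volunteer 2–station A, volunteer 3–station G, volunteer 4–station B, volunteer 5–station I, volunteer 6–station D, volunteer 7–station F.
The set {volunteer 1, volunteer 2, volunteer 3, volunteer 4, volunteer 5, volunteer 7, volunteer 8} has only 6 neighbours ({station A, station B, station F, station G, station H, station I}), so by Hall's theorem at most 7 of the 8 volunteers can be matched.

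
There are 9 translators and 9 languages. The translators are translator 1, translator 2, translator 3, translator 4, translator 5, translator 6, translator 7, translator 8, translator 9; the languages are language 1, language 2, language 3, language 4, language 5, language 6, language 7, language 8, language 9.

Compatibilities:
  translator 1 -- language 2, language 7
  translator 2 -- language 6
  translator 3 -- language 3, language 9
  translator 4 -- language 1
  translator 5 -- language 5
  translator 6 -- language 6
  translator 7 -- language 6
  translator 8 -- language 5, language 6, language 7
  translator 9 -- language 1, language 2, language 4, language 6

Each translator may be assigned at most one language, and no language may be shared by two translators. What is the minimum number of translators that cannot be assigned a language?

2

For example, pair translator 1–language 2, translator 2–language 6, translator 3–language 9, translator 4–language 1, translator 5–language 5, translator 8–language 7, translator 9–language 4.
The set {translator 2, translator 6, translator 7} has only 1 neighbour ({language 6}), so by Hall's theorem at most 7 of the 9 translators can be matched.
That matches 7 of the 9, leaving 2 unmatched; no matching can do better.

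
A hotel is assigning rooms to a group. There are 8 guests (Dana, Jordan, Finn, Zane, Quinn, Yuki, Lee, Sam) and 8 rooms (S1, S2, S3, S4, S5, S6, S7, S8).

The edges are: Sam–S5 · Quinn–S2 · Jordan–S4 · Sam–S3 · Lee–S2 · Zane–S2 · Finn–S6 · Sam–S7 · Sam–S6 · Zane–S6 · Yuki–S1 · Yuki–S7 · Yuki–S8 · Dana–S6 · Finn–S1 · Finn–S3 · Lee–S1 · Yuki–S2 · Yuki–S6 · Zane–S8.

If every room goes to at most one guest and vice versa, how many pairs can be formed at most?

For example, pair Dana-S6, Jordan-S4, Finn-S3, Zane-S8, Quinn-S2, Yuki-S7, Lee-S1, Sam-S5.
This saturates every guest, so 8 is the maximum.

8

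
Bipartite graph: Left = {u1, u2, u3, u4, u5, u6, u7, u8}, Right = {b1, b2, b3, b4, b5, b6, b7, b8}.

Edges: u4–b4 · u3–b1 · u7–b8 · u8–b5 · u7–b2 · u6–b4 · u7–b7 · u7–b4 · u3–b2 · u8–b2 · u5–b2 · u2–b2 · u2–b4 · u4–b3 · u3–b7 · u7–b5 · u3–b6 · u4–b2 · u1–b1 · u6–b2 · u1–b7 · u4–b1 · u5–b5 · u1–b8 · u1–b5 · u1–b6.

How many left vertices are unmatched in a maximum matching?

1

One maximum matching: u1→b1, u2→b2, u3→b6, u4→b3, u5→b5, u6→b4, u7→b7.
The set {u2, u5, u6, u8} has only 3 neighbours ({b2, b4, b5}), so by Hall's theorem at most 7 of the 8 left vertices can be matched.
That matches 7 of the 8, leaving 1 unmatched; no matching can do better.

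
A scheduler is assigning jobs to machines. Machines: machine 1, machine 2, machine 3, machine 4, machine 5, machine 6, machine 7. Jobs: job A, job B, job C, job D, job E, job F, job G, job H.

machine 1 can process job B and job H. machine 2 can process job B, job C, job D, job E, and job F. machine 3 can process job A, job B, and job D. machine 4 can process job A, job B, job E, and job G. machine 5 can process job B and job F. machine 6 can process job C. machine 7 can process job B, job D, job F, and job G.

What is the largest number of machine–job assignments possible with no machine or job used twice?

7

A valid assignment of size 7: machine 1-job H, machine 2-job F, machine 3-job D, machine 4-job A, machine 5-job B, machine 6-job C, machine 7-job G.
This saturates every machine, so 7 is the maximum.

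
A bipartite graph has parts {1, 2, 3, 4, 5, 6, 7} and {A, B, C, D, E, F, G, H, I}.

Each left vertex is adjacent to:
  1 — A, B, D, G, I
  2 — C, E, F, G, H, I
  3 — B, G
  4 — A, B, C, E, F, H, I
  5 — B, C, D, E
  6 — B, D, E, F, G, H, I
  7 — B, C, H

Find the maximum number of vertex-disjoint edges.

7

One maximum matching: 1–D, 2–H, 3–G, 4–A, 5–C, 6–E, 7–B.
This saturates every left vertex, so 7 is the maximum.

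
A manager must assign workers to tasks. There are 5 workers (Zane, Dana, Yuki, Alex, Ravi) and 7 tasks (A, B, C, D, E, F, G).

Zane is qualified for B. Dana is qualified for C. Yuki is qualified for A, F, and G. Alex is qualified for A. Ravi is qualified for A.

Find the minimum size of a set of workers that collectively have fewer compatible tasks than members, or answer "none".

Take S = {Alex, Ravi}. Its neighbourhood is {A}, so |N(S)| = 1 < |S| = 2.
No single vertex violates Hall's condition since each has at least one neighbour, so 2 is the minimum.

2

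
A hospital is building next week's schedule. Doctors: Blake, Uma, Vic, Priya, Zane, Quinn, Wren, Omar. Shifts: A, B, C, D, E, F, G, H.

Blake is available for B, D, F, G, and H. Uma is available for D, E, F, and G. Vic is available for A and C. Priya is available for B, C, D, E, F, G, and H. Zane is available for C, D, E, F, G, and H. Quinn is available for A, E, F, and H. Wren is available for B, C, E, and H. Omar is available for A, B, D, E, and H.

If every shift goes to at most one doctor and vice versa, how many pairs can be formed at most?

A valid assignment of size 8: Blake-H, Uma-D, Vic-C, Priya-G, Zane-F, Quinn-E, Wren-B, Omar-A.
This saturates every doctor, so 8 is the maximum.

8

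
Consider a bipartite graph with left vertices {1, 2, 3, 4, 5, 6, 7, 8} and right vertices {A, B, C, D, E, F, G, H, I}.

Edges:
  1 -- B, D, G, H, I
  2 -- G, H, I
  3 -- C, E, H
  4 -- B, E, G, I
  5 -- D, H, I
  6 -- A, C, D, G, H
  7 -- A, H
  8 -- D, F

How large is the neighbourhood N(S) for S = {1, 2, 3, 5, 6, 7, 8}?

The union of neighbours of {1, 2, 3, 5, 6, 7, 8} is {A, B, C, D, E, F, G, H, I}, which has 9 elements.
Since |N(S)| = 9 ≥ |S| = 7, Hall's condition holds for this subset.

9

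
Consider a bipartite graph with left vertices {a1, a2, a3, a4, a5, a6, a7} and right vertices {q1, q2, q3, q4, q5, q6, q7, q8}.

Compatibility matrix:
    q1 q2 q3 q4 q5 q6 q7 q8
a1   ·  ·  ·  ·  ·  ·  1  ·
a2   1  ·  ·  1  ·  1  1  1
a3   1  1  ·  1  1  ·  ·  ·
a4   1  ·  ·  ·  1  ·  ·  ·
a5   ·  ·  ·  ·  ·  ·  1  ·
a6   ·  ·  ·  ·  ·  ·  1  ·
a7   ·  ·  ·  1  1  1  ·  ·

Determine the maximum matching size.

One maximum matching: a1→q7, a2→q4, a3→q2, a4→q5, a7→q6.
The set {a1, a5, a6} has only 1 neighbour ({q7}), so by Hall's theorem at most 5 of the 7 left vertices can be matched.

5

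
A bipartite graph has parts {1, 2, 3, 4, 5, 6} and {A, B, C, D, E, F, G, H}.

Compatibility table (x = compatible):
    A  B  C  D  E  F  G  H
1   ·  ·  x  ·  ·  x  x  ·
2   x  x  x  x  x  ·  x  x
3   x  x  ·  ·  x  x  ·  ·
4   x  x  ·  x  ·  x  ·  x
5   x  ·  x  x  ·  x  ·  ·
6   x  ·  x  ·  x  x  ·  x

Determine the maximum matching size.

For example, pair 1–C, 2–G, 3–B, 4–H, 5–F, 6–A.
This saturates every left vertex, so 6 is the maximum.

6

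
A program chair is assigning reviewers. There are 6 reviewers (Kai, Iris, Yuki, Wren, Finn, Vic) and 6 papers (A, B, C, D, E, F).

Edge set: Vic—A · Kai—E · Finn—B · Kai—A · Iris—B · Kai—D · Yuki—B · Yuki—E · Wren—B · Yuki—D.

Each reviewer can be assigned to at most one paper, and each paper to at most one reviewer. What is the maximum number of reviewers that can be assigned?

4

For example, pair Kai–D, Iris–B, Yuki–E, Vic–A.
The set {Iris, Wren, Finn} has only 1 neighbour ({B}), so by Hall's theorem at most 4 of the 6 reviewers can be matched.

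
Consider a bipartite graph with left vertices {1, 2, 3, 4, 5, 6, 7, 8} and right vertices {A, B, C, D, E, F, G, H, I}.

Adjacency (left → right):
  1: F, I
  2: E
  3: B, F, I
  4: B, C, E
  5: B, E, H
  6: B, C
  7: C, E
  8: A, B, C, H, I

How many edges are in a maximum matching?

For example, pair 1-I, 2-E, 3-F, 4-C, 5-H, 6-B, 8-A.
The set {2, 4, 6, 7} has only 3 neighbours ({B, C, E}), so by Hall's theorem at most 7 of the 8 left vertices can be matched.

7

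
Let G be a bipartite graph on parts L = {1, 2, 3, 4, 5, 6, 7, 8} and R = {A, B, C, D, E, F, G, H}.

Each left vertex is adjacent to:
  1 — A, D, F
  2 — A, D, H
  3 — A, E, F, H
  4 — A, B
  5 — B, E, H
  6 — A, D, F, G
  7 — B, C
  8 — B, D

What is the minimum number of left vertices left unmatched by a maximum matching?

0

One maximum matching: 1–F, 2–D, 3–H, 4–A, 5–E, 6–G, 7–C, 8–B.
This saturates every left vertex, so 8 is the maximum.
That matches 8 of the 8, leaving 0 unmatched; no matching can do better.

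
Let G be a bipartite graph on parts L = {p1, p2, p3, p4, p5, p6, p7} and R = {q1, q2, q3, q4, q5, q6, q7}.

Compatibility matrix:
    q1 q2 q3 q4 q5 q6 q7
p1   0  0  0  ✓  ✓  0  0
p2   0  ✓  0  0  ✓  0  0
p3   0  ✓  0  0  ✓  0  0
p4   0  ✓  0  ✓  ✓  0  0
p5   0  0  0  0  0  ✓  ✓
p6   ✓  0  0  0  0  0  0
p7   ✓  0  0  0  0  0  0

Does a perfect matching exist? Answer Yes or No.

No

The set {p1, p2, p3, p4, p6, p7} has only 4 neighbours ({q1, q2, q4, q5}), so by Hall's theorem at most 5 of the 7 left vertices can be matched.
Hence no matching covers every left vertex.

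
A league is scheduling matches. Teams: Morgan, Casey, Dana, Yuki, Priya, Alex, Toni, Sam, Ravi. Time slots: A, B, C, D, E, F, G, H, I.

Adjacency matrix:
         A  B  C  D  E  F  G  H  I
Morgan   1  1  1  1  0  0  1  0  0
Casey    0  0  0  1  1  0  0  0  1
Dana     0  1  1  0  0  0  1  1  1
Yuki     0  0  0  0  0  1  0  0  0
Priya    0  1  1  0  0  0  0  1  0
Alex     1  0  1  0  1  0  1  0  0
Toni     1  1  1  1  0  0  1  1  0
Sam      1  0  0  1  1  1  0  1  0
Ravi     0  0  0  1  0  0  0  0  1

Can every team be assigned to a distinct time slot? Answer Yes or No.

For example, pair Morgan→G, Casey→E, Dana→I, Yuki→F, Priya→B, Alex→C, Toni→H, Sam→A, Ravi→D.
All 9 teams are covered.

Yes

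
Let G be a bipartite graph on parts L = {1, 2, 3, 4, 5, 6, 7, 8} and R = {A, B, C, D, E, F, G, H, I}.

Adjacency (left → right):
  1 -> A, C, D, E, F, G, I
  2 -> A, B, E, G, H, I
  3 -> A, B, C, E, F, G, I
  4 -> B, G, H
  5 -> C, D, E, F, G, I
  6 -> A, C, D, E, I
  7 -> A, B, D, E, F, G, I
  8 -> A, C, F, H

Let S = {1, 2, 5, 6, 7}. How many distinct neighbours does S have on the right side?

9

The union of neighbours of {1, 2, 5, 6, 7} is {A, B, C, D, E, F, G, H, I}, which has 9 elements.
Since |N(S)| = 9 ≥ |S| = 5, Hall's condition holds for this subset.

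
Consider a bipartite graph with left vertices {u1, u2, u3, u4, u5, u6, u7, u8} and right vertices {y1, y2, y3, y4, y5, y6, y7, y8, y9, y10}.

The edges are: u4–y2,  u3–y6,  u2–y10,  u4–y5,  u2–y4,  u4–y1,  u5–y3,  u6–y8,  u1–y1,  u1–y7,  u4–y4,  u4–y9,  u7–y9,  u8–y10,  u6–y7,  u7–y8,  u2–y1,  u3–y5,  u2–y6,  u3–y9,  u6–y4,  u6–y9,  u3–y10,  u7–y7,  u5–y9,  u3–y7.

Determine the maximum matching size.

One maximum matching: u1→y1, u2→y4, u3→y6, u4→y9, u5→y3, u6→y7, u7→y8, u8→y10.
This saturates every left vertex, so 8 is the maximum.

8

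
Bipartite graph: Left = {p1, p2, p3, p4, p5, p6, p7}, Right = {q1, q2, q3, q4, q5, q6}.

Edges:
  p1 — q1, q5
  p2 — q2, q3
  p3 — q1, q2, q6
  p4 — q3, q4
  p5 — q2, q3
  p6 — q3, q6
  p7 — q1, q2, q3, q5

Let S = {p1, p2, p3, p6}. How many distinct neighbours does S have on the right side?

The union of neighbours of {p1, p2, p3, p6} is {q1, q2, q3, q5, q6}, which has 5 elements.
Since |N(S)| = 5 ≥ |S| = 4, Hall's condition holds for this subset.

5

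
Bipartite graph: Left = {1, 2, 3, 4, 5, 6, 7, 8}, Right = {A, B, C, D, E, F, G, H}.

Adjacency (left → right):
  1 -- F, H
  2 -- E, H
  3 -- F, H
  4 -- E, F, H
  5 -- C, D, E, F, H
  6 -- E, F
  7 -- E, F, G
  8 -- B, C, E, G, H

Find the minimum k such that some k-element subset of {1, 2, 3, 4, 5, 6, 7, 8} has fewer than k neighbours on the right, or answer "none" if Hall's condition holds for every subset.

Take S = {1, 2, 3, 4}. Its neighbourhood is {E, F, H}, so |N(S)| = 3 < |S| = 4.
Every subset of size less than 4 has at least as many neighbours as members, so 4 is the minimum.

4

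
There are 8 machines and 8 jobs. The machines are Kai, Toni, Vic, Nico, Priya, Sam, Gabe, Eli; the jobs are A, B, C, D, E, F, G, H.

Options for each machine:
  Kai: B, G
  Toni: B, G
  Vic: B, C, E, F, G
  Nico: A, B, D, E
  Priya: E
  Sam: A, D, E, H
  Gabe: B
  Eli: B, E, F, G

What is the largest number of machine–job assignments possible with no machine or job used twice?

7

For example, pair Kai-G, Toni-B, Vic-C, Nico-A, Priya-E, Sam-D, Eli-F.
The set {Kai, Toni, Gabe} has only 2 neighbours ({B, G}), so by Hall's theorem at most 7 of the 8 machines can be matched.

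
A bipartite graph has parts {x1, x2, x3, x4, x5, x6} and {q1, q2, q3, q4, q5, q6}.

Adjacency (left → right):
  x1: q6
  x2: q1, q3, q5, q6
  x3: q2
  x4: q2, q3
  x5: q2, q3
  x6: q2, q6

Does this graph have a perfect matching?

No

The set {x1, x3, x4, x5, x6} has only 3 neighbours ({q2, q3, q6}), so by Hall's theorem at most 4 of the 6 left vertices can be matched.
Hence no matching covers every left vertex.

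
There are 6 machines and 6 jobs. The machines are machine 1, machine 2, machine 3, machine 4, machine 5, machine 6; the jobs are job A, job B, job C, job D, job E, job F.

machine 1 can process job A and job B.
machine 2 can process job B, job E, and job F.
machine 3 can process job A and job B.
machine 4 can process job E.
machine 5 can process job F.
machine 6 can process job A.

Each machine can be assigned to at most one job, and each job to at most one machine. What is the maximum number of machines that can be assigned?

4

One maximum matching: machine 1–job B, machine 2–job F, machine 3–job A, machine 4–job E.
The set {machine 1, machine 2, machine 3, machine 4, machine 5, machine 6} has only 4 neighbours ({job A, job B, job E, job F}), so by Hall's theorem at most 4 of the 6 machines can be matched.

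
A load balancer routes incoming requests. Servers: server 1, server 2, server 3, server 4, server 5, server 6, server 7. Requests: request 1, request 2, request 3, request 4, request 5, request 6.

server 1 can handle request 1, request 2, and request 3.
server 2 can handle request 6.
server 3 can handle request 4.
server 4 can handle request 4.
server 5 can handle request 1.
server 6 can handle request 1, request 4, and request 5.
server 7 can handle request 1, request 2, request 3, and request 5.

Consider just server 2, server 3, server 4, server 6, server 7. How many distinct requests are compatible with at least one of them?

6

The union of neighbours of {server 2, server 3, server 4, server 6, server 7} is {request 1, request 2, request 3, request 4, request 5, request 6}, which has 6 elements.
Since |N(S)| = 6 ≥ |S| = 5, Hall's condition holds for this subset.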